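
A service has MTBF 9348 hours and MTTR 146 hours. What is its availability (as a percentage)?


Availability = MTBF / (MTBF + MTTR)
Availability = 9348 / (9348 + 146)
Availability = 9348 / 9494
Availability = 98.4622%

98.4622%


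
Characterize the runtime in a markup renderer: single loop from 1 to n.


Reasoning: one pass through n items
Complexity: O(n)

O(n)


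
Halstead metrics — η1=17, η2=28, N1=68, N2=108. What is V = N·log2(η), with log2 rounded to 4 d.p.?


Formula: V = N * log2(η), where N = N1 + N2 and η = η1 + η2
η = 17 + 28 = 45
N = 68 + 108 = 176
log2(45) ≈ 5.4919
V = 176 * 5.4919 = 966.57

966.57


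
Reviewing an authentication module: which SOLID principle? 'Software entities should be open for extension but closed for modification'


This describes the Open/Closed Principle (OCP)

Open/Closed Principle (OCP)


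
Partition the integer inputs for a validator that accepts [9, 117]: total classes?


Valid range: [9, 117]
Class 1: x < 9 — invalid
Class 2: 9 ≤ x ≤ 117 — valid
Class 3: x > 117 — invalid
Total equivalence classes: 3

3 equivalence classes


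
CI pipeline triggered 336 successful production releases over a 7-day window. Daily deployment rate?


Formula: deployments per day = releases / days
= 336 / 7
= 48.0 deploys/day
(equivalently, 336.0 deploys/week)

48.0 deploys/day


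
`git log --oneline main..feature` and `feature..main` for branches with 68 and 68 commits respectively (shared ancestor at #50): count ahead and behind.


Common ancestor: commit #50
feature commits after divergence: 68 - 50 = 18
main commits after divergence: 68 - 50 = 18
feature is 18 commits ahead of main
main is 18 commits ahead of feature

feature ahead: 18, main ahead: 18


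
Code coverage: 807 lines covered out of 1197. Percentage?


Coverage = covered / total * 100
Coverage = 807 / 1197 * 100
Coverage = 67.42%

67.42%


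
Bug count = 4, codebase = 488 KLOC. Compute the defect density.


Defect density = defects / KLOC
Defect density = 4 / 488
Defect density = 0.008 defects/KLOC

0.008 defects/KLOC


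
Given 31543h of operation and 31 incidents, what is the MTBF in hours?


Formula: MTBF = Total operating time / Number of failures
MTBF = 31543 / 31
MTBF = 1017.52 hours

1017.52 hours


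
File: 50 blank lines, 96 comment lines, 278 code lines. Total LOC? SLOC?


Total LOC = blank + comment + code
Total LOC = 50 + 96 + 278 = 424
SLOC (source only) = code = 278

Total LOC: 424, SLOC: 278


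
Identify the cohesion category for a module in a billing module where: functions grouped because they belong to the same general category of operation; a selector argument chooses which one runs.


Reasoning: Grouped by category of activity, not by data or sequence
Type: Logical cohesion

Logical cohesion


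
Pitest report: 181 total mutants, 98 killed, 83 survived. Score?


Mutation score = killed / total * 100
Mutation score = 98 / 181 * 100
Mutation score = 54.14%

54.14%


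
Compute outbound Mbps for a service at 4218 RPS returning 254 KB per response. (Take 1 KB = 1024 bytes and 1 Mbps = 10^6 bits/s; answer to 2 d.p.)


Formula: Mbps = payload_bytes * RPS * 8 / 1e6
Payload per request = 254 KB = 254 * 1024 = 260096 bytes
Total bytes/sec = 260096 * 4218 = 1097084928
Total bits/sec = 1097084928 * 8 = 8776679424
Mbps = 8776679424 / 1e6 = 8776.68

8776.68 Mbps


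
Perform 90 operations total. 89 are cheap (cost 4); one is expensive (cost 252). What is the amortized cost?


Formula: Amortized cost = Total cost / Operations
Total cost = (89 * 4) + (1 * 252)
Total cost = 356 + 252 = 608
Amortized = 608 / 90 = 6.7556

6.7556


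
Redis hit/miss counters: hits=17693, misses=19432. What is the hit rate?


Formula: hit rate = hits / (hits + misses) * 100
hit rate = 17693 / (17693 + 19432) * 100
hit rate = 17693 / 37125 * 100
hit rate = 47.66%

47.66%


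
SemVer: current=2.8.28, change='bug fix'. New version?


Current: 2.8.28
Change category: 'bug fix' → patch bump
SemVer rule: patch bump → increment PATCH (MAJOR and MINOR unchanged)
New: 2.8.29

2.8.29


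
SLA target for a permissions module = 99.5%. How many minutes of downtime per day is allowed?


Formula: allowed downtime = period * (100 - SLA) / 100
Period (day) = 1440 minutes
Unavailability fraction = (100 - 99.5) / 100
Allowed downtime = 1440 * (100 - 99.5) / 100
Allowed downtime = 7.2 minutes

7.2 minutes


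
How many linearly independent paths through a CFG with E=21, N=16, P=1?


Formula: V(G) = E - N + 2P
V(G) = 21 - 16 + 2*1
V(G) = 5 + 2
V(G) = 7

7


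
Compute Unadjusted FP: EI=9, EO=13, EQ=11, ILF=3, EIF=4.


UFP = EI*4 + EO*5 + EQ*4 + ILF*10 + EIF*7
UFP = 9*4 + 13*5 + 11*4 + 3*10 + 4*7
UFP = 36 + 65 + 44 + 30 + 28
UFP = 203

203


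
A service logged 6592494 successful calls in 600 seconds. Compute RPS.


Formula: throughput = requests / seconds
throughput = 6592494 / 600
throughput = 10987.49 requests/second

10987.49 requests/second


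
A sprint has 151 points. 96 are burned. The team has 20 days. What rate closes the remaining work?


Formula: Required rate = Remaining points / Days left
Remaining = 151 - 96 = 55 points
Required rate = 55 / 20 = 2.75 points/day

2.75 points/day


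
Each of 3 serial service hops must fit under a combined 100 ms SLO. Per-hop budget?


Formula: per_stage = total_budget / stages
per_stage = 100 / 3
per_stage = 33.33 ms

33.33 ms


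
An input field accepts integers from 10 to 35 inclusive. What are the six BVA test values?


Range: [10, 35]
Boundaries: just below min, min, min+1, max-1, max, just above max
Values: [9, 10, 11, 34, 35, 36]

[9, 10, 11, 34, 35, 36]


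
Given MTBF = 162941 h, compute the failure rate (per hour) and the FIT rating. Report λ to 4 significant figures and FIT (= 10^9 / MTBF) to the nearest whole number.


Formula: λ = 1 / MTBF; FIT = λ × 1e9 = 1e9 / MTBF
λ = 1 / 162941 ≈ 6.137e-06 failures/hour
FIT = 1e9 / 162941 ≈ 6137 failures per 1e9 hours (nearest whole number)

λ = 6.137e-06 /h, FIT = 6137


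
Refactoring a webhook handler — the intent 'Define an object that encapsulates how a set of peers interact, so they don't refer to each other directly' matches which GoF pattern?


This matches the Mediator pattern

Mediator


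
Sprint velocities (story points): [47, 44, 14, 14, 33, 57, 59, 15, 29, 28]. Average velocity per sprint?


Formula: Avg velocity = Total points / Number of sprints
Points: [47, 44, 14, 14, 33, 57, 59, 15, 29, 28]
Sum = 47 + 44 + 14 + 14 + 33 + 57 + 59 + 15 + 29 + 28 = 340
Avg velocity = 340 / 10 = 34.0 points/sprint

34.0 points/sprint


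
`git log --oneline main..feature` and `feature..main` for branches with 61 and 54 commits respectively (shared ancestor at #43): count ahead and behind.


Common ancestor: commit #43
feature commits after divergence: 61 - 43 = 18
main commits after divergence: 54 - 43 = 11
feature is 18 commits ahead of main
main is 11 commits ahead of feature

feature ahead: 18, main ahead: 11


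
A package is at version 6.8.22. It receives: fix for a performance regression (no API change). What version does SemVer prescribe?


Current: 6.8.22
Change category: 'fix for a performance regression (no API change)' → patch bump
SemVer rule: patch bump → increment PATCH (MAJOR and MINOR unchanged)
New: 6.8.23

6.8.23


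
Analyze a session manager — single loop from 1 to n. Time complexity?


Reasoning: one pass through n items
Complexity: O(n)

O(n)


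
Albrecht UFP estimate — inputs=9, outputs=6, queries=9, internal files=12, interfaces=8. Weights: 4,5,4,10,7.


UFP = EI*4 + EO*5 + EQ*4 + ILF*10 + EIF*7
UFP = 9*4 + 6*5 + 9*4 + 12*10 + 8*7
UFP = 36 + 30 + 36 + 120 + 56
UFP = 278

278


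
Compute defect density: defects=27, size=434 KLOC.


Defect density = defects / KLOC
Defect density = 27 / 434
Defect density = 0.062 defects/KLOC

0.062 defects/KLOC


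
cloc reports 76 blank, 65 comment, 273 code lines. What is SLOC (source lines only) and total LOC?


Total LOC = blank + comment + code
Total LOC = 76 + 65 + 273 = 414
SLOC (source only) = code = 273

Total LOC: 414, SLOC: 273


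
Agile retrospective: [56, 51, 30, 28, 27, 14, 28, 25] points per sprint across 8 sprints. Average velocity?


Formula: Avg velocity = Total points / Number of sprints
Points: [56, 51, 30, 28, 27, 14, 28, 25]
Sum = 56 + 51 + 30 + 28 + 27 + 14 + 28 + 25 = 259
Avg velocity = 259 / 8 = 32.38 points/sprint

32.38 points/sprint


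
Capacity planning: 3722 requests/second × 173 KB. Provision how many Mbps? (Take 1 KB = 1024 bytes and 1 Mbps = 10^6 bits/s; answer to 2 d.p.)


Formula: Mbps = payload_bytes * RPS * 8 / 1e6
Payload per request = 173 KB = 173 * 1024 = 177152 bytes
Total bytes/sec = 177152 * 3722 = 659359744
Total bits/sec = 659359744 * 8 = 5274877952
Mbps = 5274877952 / 1e6 = 5274.88

5274.88 Mbps


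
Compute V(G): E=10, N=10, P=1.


Formula: V(G) = E - N + 2P
V(G) = 10 - 10 + 2*1
V(G) = 0 + 2
V(G) = 2

2


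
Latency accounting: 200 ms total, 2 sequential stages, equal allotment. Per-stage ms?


Formula: per_stage = total_budget / stages
per_stage = 200 / 2
per_stage = 100.0 ms

100.0 ms


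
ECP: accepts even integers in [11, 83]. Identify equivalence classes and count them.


Constraint: even integers in [11, 83]
Class 1: x < 11 — out-of-range invalid
Class 2: x in [11,83] but odd — wrong type invalid
Class 3: x in [11,83] and even — valid
Class 4: x > 83 — out-of-range invalid
Total equivalence classes: 4

4 equivalence classes


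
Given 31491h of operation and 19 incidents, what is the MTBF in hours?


Formula: MTBF = Total operating time / Number of failures
MTBF = 31491 / 19
MTBF = 1657.42 hours

1657.42 hours


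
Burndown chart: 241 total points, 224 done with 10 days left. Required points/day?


Formula: Required rate = Remaining points / Days left
Remaining = 241 - 224 = 17 points
Required rate = 17 / 10 = 1.7 points/day

1.7 points/day


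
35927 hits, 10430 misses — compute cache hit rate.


Formula: hit rate = hits / (hits + misses) * 100
hit rate = 35927 / (35927 + 10430) * 100
hit rate = 35927 / 46357 * 100
hit rate = 77.5%

77.5%


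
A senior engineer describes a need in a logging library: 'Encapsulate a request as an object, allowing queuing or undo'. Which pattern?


This matches the Command pattern

Command


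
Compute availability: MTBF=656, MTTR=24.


Availability = MTBF / (MTBF + MTTR)
Availability = 656 / (656 + 24)
Availability = 656 / 680
Availability = 96.4706%

96.4706%


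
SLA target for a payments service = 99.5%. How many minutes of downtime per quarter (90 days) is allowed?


Formula: allowed downtime = period * (100 - SLA) / 100
Period (quarter (90 days)) = 129600 minutes
Unavailability fraction = (100 - 99.5) / 100
Allowed downtime = 129600 * (100 - 99.5) / 100
Allowed downtime = 648.0 minutes

648.0 minutes


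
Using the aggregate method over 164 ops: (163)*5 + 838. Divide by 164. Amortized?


Formula: Amortized cost = Total cost / Operations
Total cost = (163 * 5) + (1 * 838)
Total cost = 815 + 838 = 1653
Amortized = 1653 / 164 = 10.0793

10.0793


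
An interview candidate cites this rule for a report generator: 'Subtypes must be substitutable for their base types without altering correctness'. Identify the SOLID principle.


This describes the Liskov Substitution Principle (LSP)

Liskov Substitution Principle (LSP)


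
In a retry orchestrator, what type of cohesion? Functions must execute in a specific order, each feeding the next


Reasoning: Output of one is input to next
Type: Sequential cohesion

Sequential cohesion


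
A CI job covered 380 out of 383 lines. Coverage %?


Coverage = covered / total * 100
Coverage = 380 / 383 * 100
Coverage = 99.22%

99.22%


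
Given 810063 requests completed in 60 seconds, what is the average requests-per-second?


Formula: throughput = requests / seconds
throughput = 810063 / 60
throughput = 13501.05 requests/second

13501.05 requests/second


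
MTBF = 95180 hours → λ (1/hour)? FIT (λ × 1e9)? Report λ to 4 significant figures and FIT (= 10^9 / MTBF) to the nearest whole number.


Formula: λ = 1 / MTBF; FIT = λ × 1e9 = 1e9 / MTBF
λ = 1 / 95180 ≈ 1.051e-05 failures/hour
FIT = 1e9 / 95180 ≈ 10506 failures per 1e9 hours (nearest whole number)

λ = 1.051e-05 /h, FIT = 10506


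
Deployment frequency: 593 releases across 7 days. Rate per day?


Formula: deployments per day = releases / days
= 593 / 7
= 84.714 deploys/day
(equivalently, 593.0 deploys/week)

84.714 deploys/day


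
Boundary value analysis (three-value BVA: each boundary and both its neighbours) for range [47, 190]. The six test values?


Range: [47, 190]
Boundaries: just below min, min, min+1, max-1, max, just above max
Values: [46, 47, 48, 189, 190, 191]

[46, 47, 48, 189, 190, 191]


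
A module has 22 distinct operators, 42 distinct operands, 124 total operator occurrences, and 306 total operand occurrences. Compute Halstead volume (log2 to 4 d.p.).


Formula: V = N * log2(η), where N = N1 + N2 and η = η1 + η2
η = 22 + 42 = 64
N = 124 + 306 = 430
log2(64) ≈ 6.0000
V = 430 * 6.0000 = 2580.00

2580.00


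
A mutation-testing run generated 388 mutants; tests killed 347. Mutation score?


Mutation score = killed / total * 100
Mutation score = 347 / 388 * 100
Mutation score = 89.43%

89.43%


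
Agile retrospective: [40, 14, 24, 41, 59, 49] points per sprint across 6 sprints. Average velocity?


Formula: Avg velocity = Total points / Number of sprints
Points: [40, 14, 24, 41, 59, 49]
Sum = 40 + 14 + 24 + 41 + 59 + 49 = 227
Avg velocity = 227 / 6 = 37.83 points/sprint

37.83 points/sprint


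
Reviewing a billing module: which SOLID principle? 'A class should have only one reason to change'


This describes the Single Responsibility Principle (SRP)

Single Responsibility Principle (SRP)


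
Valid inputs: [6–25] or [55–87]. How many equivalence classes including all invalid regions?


Valid ranges: [6,25] and [55,87]
Class 1: x < 6 — invalid
Class 2: 6 ≤ x ≤ 25 — valid
Class 3: 25 < x < 55 — invalid (gap between ranges)
Class 4: 55 ≤ x ≤ 87 — valid
Class 5: x > 87 — invalid
Total equivalence classes: 5

5 equivalence classes


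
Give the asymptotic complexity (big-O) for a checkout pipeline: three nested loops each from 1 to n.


Reasoning: three levels of nesting over n
Complexity: O(n^3)

O(n^3)


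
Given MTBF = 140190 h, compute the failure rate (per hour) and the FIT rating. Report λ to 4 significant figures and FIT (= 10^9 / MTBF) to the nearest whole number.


Formula: λ = 1 / MTBF; FIT = λ × 1e9 = 1e9 / MTBF
λ = 1 / 140190 ≈ 7.133e-06 failures/hour
FIT = 1e9 / 140190 ≈ 7133 failures per 1e9 hours (nearest whole number)

λ = 7.133e-06 /h, FIT = 7133


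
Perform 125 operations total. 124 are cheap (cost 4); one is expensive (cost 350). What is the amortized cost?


Formula: Amortized cost = Total cost / Operations
Total cost = (124 * 4) + (1 * 350)
Total cost = 496 + 350 = 846
Amortized = 846 / 125 = 6.768

6.768


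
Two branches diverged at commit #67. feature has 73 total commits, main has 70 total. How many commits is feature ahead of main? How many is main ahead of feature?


Common ancestor: commit #67
feature commits after divergence: 73 - 67 = 6
main commits after divergence: 70 - 67 = 3
feature is 6 commits ahead of main
main is 3 commits ahead of feature

feature ahead: 6, main ahead: 3


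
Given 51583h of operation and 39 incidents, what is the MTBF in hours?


Formula: MTBF = Total operating time / Number of failures
MTBF = 51583 / 39
MTBF = 1322.64 hours

1322.64 hours


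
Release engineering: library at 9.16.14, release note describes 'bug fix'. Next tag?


Current: 9.16.14
Change category: 'bug fix' → patch bump
SemVer rule: patch bump → increment PATCH (MAJOR and MINOR unchanged)
New: 9.16.15

9.16.15


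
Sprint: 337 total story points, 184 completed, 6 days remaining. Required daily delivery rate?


Formula: Required rate = Remaining points / Days left
Remaining = 337 - 184 = 153 points
Required rate = 153 / 6 = 25.5 points/day

25.5 points/day


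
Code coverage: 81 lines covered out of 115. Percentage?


Coverage = covered / total * 100
Coverage = 81 / 115 * 100
Coverage = 70.43%

70.43%


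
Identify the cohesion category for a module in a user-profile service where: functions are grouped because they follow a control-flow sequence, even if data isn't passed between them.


Reasoning: Grouped by order of execution within a routine, not by data flow
Type: Procedural cohesion

Procedural cohesion


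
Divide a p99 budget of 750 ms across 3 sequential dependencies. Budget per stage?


Formula: per_stage = total_budget / stages
per_stage = 750 / 3
per_stage = 250.0 ms

250.0 ms


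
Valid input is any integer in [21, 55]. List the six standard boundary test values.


Range: [21, 55]
Boundaries: just below min, min, min+1, max-1, max, just above max
Values: [20, 21, 22, 54, 55, 56]

[20, 21, 22, 54, 55, 56]


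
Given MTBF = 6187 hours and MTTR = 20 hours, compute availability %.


Availability = MTBF / (MTBF + MTTR)
Availability = 6187 / (6187 + 20)
Availability = 6187 / 6207
Availability = 99.6778%

99.6778%


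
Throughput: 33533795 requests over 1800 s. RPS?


Formula: throughput = requests / seconds
throughput = 33533795 / 1800
throughput = 18629.89 requests/second

18629.89 requests/second


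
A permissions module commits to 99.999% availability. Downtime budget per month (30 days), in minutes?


Formula: allowed downtime = period * (100 - SLA) / 100
Period (month (30 days)) = 43200 minutes
Unavailability fraction = (100 - 99.999) / 100
Allowed downtime = 43200 * (100 - 99.999) / 100
Allowed downtime = 0.432 minutes

0.432 minutes


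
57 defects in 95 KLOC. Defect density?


Defect density = defects / KLOC
Defect density = 57 / 95
Defect density = 0.6 defects/KLOC

0.6 defects/KLOC


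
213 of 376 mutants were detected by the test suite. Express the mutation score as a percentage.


Mutation score = killed / total * 100
Mutation score = 213 / 376 * 100
Mutation score = 56.65%

56.65%


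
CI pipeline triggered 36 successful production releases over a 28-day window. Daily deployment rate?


Formula: deployments per day = releases / days
= 36 / 28
= 1.286 deploys/day
(equivalently, 9.0 deploys/week)

1.286 deploys/day


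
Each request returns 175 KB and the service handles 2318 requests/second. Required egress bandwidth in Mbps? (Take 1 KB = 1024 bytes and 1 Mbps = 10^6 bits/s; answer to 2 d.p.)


Formula: Mbps = payload_bytes * RPS * 8 / 1e6
Payload per request = 175 KB = 175 * 1024 = 179200 bytes
Total bytes/sec = 179200 * 2318 = 415385600
Total bits/sec = 415385600 * 8 = 3323084800
Mbps = 3323084800 / 1e6 = 3323.08

3323.08 Mbps


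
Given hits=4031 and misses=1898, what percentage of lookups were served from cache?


Formula: hit rate = hits / (hits + misses) * 100
hit rate = 4031 / (4031 + 1898) * 100
hit rate = 4031 / 5929 * 100
hit rate = 67.99%

67.99%


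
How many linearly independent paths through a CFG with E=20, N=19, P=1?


Formula: V(G) = E - N + 2P
V(G) = 20 - 19 + 2*1
V(G) = 1 + 2
V(G) = 3

3


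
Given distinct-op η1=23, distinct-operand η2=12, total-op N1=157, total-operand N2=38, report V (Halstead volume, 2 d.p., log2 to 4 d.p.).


Formula: V = N * log2(η), where N = N1 + N2 and η = η1 + η2
η = 23 + 12 = 35
N = 157 + 38 = 195
log2(35) ≈ 5.1293
V = 195 * 5.1293 = 1000.21

1000.21


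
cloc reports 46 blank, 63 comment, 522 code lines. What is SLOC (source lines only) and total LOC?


Total LOC = blank + comment + code
Total LOC = 46 + 63 + 522 = 631
SLOC (source only) = code = 522

Total LOC: 631, SLOC: 522


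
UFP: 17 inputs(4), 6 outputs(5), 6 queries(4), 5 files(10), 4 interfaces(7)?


UFP = EI*4 + EO*5 + EQ*4 + ILF*10 + EIF*7
UFP = 17*4 + 6*5 + 6*4 + 5*10 + 4*7
UFP = 68 + 30 + 24 + 50 + 28
UFP = 200

200


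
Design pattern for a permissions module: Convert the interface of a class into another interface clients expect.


This matches the Adapter pattern

Adapter


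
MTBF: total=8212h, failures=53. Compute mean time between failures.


Formula: MTBF = Total operating time / Number of failures
MTBF = 8212 / 53
MTBF = 154.94 hours

154.94 hours


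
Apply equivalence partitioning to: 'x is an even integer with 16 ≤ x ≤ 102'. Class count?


Constraint: even integers in [16, 102]
Class 1: x < 16 — out-of-range invalid
Class 2: x in [16,102] but odd — wrong type invalid
Class 3: x in [16,102] and even — valid
Class 4: x > 102 — out-of-range invalid
Total equivalence classes: 4

4 equivalence classes


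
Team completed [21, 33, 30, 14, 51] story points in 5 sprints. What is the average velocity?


Formula: Avg velocity = Total points / Number of sprints
Points: [21, 33, 30, 14, 51]
Sum = 21 + 33 + 30 + 14 + 51 = 149
Avg velocity = 149 / 5 = 29.8 points/sprint

29.8 points/sprint


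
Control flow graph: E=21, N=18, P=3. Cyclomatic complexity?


Formula: V(G) = E - N + 2P
V(G) = 21 - 18 + 2*3
V(G) = 3 + 6
V(G) = 9

9


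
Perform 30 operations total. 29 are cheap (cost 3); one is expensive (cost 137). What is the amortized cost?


Formula: Amortized cost = Total cost / Operations
Total cost = (29 * 3) + (1 * 137)
Total cost = 87 + 137 = 224
Amortized = 224 / 30 = 7.4667

7.4667


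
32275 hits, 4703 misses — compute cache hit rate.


Formula: hit rate = hits / (hits + misses) * 100
hit rate = 32275 / (32275 + 4703) * 100
hit rate = 32275 / 36978 * 100
hit rate = 87.28%

87.28%


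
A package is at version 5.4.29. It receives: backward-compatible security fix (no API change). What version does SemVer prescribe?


Current: 5.4.29
Change category: 'backward-compatible security fix (no API change)' → patch bump
SemVer rule: patch bump → increment PATCH (MAJOR and MINOR unchanged)
New: 5.4.30

5.4.30


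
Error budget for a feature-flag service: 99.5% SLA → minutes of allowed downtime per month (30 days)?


Formula: allowed downtime = period * (100 - SLA) / 100
Period (month (30 days)) = 43200 minutes
Unavailability fraction = (100 - 99.5) / 100
Allowed downtime = 43200 * (100 - 99.5) / 100
Allowed downtime = 216.0 minutes

216.0 minutes


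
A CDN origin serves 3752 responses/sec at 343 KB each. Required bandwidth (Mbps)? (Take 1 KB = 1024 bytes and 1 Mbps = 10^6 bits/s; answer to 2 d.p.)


Formula: Mbps = payload_bytes * RPS * 8 / 1e6
Payload per request = 343 KB = 343 * 1024 = 351232 bytes
Total bytes/sec = 351232 * 3752 = 1317822464
Total bits/sec = 1317822464 * 8 = 10542579712
Mbps = 10542579712 / 1e6 = 10542.58

10542.58 Mbps


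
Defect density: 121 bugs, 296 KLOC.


Defect density = defects / KLOC
Defect density = 121 / 296
Defect density = 0.409 defects/KLOC

0.409 defects/KLOC


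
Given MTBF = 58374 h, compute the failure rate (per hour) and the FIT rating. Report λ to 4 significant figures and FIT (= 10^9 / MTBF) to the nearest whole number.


Formula: λ = 1 / MTBF; FIT = λ × 1e9 = 1e9 / MTBF
λ = 1 / 58374 ≈ 1.713e-05 failures/hour
FIT = 1e9 / 58374 ≈ 17131 failures per 1e9 hours (nearest whole number)

λ = 1.713e-05 /h, FIT = 17131


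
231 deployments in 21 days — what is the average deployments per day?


Formula: deployments per day = releases / days
= 231 / 21
= 11.0 deploys/day
(equivalently, 77.0 deploys/week)

11.0 deploys/day


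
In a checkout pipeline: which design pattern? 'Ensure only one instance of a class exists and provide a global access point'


This matches the Singleton pattern

Singleton


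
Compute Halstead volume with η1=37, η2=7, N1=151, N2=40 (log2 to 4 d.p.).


Formula: V = N * log2(η), where N = N1 + N2 and η = η1 + η2
η = 37 + 7 = 44
N = 151 + 40 = 191
log2(44) ≈ 5.4594
V = 191 * 5.4594 = 1042.75

1042.75


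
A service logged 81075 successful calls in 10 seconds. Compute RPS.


Formula: throughput = requests / seconds
throughput = 81075 / 10
throughput = 8107.5 requests/second

8107.5 requests/second


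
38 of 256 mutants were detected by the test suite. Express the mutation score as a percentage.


Mutation score = killed / total * 100
Mutation score = 38 / 256 * 100
Mutation score = 14.84%

14.84%


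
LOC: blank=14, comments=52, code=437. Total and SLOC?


Total LOC = blank + comment + code
Total LOC = 14 + 52 + 437 = 503
SLOC (source only) = code = 437

Total LOC: 503, SLOC: 437


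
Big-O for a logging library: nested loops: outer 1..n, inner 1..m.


Reasoning: product of independent bounds
Complexity: O(n*m)

O(n*m)


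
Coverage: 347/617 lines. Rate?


Coverage = covered / total * 100
Coverage = 347 / 617 * 100
Coverage = 56.24%

56.24%


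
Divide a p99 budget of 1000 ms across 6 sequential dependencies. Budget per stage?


Formula: per_stage = total_budget / stages
per_stage = 1000 / 6
per_stage = 166.67 ms

166.67 ms


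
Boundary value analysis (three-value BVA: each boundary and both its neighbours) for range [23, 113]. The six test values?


Range: [23, 113]
Boundaries: just below min, min, min+1, max-1, max, just above max
Values: [22, 23, 24, 112, 113, 114]

[22, 23, 24, 112, 113, 114]


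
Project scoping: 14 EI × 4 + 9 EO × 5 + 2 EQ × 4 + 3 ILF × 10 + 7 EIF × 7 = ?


UFP = EI*4 + EO*5 + EQ*4 + ILF*10 + EIF*7
UFP = 14*4 + 9*5 + 2*4 + 3*10 + 7*7
UFP = 56 + 45 + 8 + 30 + 49
UFP = 188

188


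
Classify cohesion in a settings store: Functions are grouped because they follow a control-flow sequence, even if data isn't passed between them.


Reasoning: Grouped by order of execution within a routine, not by data flow
Type: Procedural cohesion

Procedural cohesion


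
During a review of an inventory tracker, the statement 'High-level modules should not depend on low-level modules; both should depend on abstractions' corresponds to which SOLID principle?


This describes the Dependency Inversion Principle (DIP)

Dependency Inversion Principle (DIP)


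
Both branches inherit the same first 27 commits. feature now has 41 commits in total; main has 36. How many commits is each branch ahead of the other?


Common ancestor: commit #27
feature commits after divergence: 41 - 27 = 14
main commits after divergence: 36 - 27 = 9
feature is 14 commits ahead of main
main is 9 commits ahead of feature

feature ahead: 14, main ahead: 9


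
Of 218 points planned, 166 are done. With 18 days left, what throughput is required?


Formula: Required rate = Remaining points / Days left
Remaining = 218 - 166 = 52 points
Required rate = 52 / 18 = 2.89 points/day

2.89 points/day


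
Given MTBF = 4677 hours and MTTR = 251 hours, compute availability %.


Availability = MTBF / (MTBF + MTTR)
Availability = 4677 / (4677 + 251)
Availability = 4677 / 4928
Availability = 94.9067%

94.9067%


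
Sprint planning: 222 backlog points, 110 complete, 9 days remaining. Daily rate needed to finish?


Formula: Required rate = Remaining points / Days left
Remaining = 222 - 110 = 112 points
Required rate = 112 / 9 = 12.44 points/day

12.44 points/day


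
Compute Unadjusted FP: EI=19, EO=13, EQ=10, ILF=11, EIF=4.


UFP = EI*4 + EO*5 + EQ*4 + ILF*10 + EIF*7
UFP = 19*4 + 13*5 + 10*4 + 11*10 + 4*7
UFP = 76 + 65 + 40 + 110 + 28
UFP = 319

319


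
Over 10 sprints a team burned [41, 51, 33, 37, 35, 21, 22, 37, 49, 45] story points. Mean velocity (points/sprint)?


Formula: Avg velocity = Total points / Number of sprints
Points: [41, 51, 33, 37, 35, 21, 22, 37, 49, 45]
Sum = 41 + 51 + 33 + 37 + 35 + 21 + 22 + 37 + 49 + 45 = 371
Avg velocity = 371 / 10 = 37.1 points/sprint

37.1 points/sprint


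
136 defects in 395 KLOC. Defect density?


Defect density = defects / KLOC
Defect density = 136 / 395
Defect density = 0.344 defects/KLOC

0.344 defects/KLOC


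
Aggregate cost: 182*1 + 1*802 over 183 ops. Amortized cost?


Formula: Amortized cost = Total cost / Operations
Total cost = (182 * 1) + (1 * 802)
Total cost = 182 + 802 = 984
Amortized = 984 / 183 = 5.377

5.377


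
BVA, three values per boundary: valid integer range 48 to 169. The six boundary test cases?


Range: [48, 169]
Boundaries: just below min, min, min+1, max-1, max, just above max
Values: [47, 48, 49, 168, 169, 170]

[47, 48, 49, 168, 169, 170]


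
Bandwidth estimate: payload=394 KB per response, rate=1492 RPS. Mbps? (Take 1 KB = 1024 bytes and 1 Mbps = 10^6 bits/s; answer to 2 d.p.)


Formula: Mbps = payload_bytes * RPS * 8 / 1e6
Payload per request = 394 KB = 394 * 1024 = 403456 bytes
Total bytes/sec = 403456 * 1492 = 601956352
Total bits/sec = 601956352 * 8 = 4815650816
Mbps = 4815650816 / 1e6 = 4815.65

4815.65 Mbps


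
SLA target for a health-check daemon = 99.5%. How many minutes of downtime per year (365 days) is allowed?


Formula: allowed downtime = period * (100 - SLA) / 100
Period (year (365 days)) = 525600 minutes
Unavailability fraction = (100 - 99.5) / 100
Allowed downtime = 525600 * (100 - 99.5) / 100
Allowed downtime = 2628.0 minutes

2628.0 minutes


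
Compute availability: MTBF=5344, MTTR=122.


Availability = MTBF / (MTBF + MTTR)
Availability = 5344 / (5344 + 122)
Availability = 5344 / 5466
Availability = 97.768%

97.768%


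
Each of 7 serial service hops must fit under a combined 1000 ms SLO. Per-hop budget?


Formula: per_stage = total_budget / stages
per_stage = 1000 / 7
per_stage = 142.86 ms

142.86 ms


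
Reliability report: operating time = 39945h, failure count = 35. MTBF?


Formula: MTBF = Total operating time / Number of failures
MTBF = 39945 / 35
MTBF = 1141.29 hours

1141.29 hours


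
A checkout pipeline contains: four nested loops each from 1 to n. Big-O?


Reasoning: four levels of nesting
Complexity: O(n^4)

O(n^4)


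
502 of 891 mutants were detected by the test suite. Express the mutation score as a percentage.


Mutation score = killed / total * 100
Mutation score = 502 / 891 * 100
Mutation score = 56.34%

56.34%


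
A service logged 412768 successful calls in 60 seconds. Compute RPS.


Formula: throughput = requests / seconds
throughput = 412768 / 60
throughput = 6879.47 requests/second

6879.47 requests/second


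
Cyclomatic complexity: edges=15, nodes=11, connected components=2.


Formula: V(G) = E - N + 2P
V(G) = 15 - 11 + 2*2
V(G) = 4 + 4
V(G) = 8

8


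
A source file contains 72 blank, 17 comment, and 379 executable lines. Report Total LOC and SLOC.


Total LOC = blank + comment + code
Total LOC = 72 + 17 + 379 = 468
SLOC (source only) = code = 379

Total LOC: 468, SLOC: 379


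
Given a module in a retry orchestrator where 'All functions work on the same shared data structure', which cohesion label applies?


Reasoning: Functions share data
Type: Communicational cohesion

Communicational cohesion


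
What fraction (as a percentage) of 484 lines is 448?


Coverage = covered / total * 100
Coverage = 448 / 484 * 100
Coverage = 92.56%

92.56%


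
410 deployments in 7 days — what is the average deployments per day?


Formula: deployments per day = releases / days
= 410 / 7
= 58.571 deploys/day
(equivalently, 410.0 deploys/week)

58.571 deploys/day


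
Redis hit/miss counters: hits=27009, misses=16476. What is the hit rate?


Formula: hit rate = hits / (hits + misses) * 100
hit rate = 27009 / (27009 + 16476) * 100
hit rate = 27009 / 43485 * 100
hit rate = 62.11%

62.11%


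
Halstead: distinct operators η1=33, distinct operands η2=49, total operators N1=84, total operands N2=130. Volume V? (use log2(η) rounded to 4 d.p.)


Formula: V = N * log2(η), where N = N1 + N2 and η = η1 + η2
η = 33 + 49 = 82
N = 84 + 130 = 214
log2(82) ≈ 6.3576
V = 214 * 6.3576 = 1360.53

1360.53


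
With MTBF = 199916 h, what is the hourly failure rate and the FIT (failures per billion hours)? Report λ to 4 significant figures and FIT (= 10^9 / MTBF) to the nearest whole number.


Formula: λ = 1 / MTBF; FIT = λ × 1e9 = 1e9 / MTBF
λ = 1 / 199916 ≈ 5.002e-06 failures/hour
FIT = 1e9 / 199916 ≈ 5002 failures per 1e9 hours (nearest whole number)

λ = 5.002e-06 /h, FIT = 5002


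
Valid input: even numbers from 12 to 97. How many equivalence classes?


Constraint: even integers in [12, 97]
Class 1: x < 12 — out-of-range invalid
Class 2: x in [12,97] but odd — wrong type invalid
Class 3: x in [12,97] and even — valid
Class 4: x > 97 — out-of-range invalid
Total equivalence classes: 4

4 equivalence classes


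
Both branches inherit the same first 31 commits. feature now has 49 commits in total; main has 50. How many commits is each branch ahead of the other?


Common ancestor: commit #31
feature commits after divergence: 49 - 31 = 18
main commits after divergence: 50 - 31 = 19
feature is 18 commits ahead of main
main is 19 commits ahead of feature

feature ahead: 18, main ahead: 19


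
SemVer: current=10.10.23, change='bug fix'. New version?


Current: 10.10.23
Change category: 'bug fix' → patch bump
SemVer rule: patch bump → increment PATCH (MAJOR and MINOR unchanged)
New: 10.10.24

10.10.24


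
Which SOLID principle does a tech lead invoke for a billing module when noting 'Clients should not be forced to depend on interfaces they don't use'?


This describes the Interface Segregation Principle (ISP)

Interface Segregation Principle (ISP)


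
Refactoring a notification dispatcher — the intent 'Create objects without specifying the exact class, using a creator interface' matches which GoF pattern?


This matches the Factory Method pattern

Factory Method


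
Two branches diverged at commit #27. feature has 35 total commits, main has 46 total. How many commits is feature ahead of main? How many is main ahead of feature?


Common ancestor: commit #27
feature commits after divergence: 35 - 27 = 8
main commits after divergence: 46 - 27 = 19
feature is 8 commits ahead of main
main is 19 commits ahead of feature

feature ahead: 8, main ahead: 19


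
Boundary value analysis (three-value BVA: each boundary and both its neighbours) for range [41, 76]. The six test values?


Range: [41, 76]
Boundaries: just below min, min, min+1, max-1, max, just above max
Values: [40, 41, 42, 75, 76, 77]

[40, 41, 42, 75, 76, 77]


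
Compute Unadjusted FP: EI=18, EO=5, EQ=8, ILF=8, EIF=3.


UFP = EI*4 + EO*5 + EQ*4 + ILF*10 + EIF*7
UFP = 18*4 + 5*5 + 8*4 + 8*10 + 3*7
UFP = 72 + 25 + 32 + 80 + 21
UFP = 230

230


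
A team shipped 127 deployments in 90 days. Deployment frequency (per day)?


Formula: deployments per day = releases / days
= 127 / 90
= 1.411 deploys/day
(equivalently, 9.88 deploys/week)

1.411 deploys/day


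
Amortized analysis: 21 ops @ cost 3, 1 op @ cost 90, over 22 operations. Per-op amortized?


Formula: Amortized cost = Total cost / Operations
Total cost = (21 * 3) + (1 * 90)
Total cost = 63 + 90 = 153
Amortized = 153 / 22 = 6.9545

6.9545


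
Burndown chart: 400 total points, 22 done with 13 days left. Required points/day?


Formula: Required rate = Remaining points / Days left
Remaining = 400 - 22 = 378 points
Required rate = 378 / 13 = 29.08 points/day

29.08 points/day


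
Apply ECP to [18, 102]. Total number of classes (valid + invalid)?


Valid range: [18, 102]
Class 1: x < 18 — invalid
Class 2: 18 ≤ x ≤ 102 — valid
Class 3: x > 102 — invalid
Total equivalence classes: 3

3 equivalence classes


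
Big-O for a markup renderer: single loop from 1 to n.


Reasoning: one pass through n items
Complexity: O(n)

O(n)


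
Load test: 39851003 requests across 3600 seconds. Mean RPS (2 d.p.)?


Formula: throughput = requests / seconds
throughput = 39851003 / 3600
throughput = 11069.72 requests/second

11069.72 requests/second


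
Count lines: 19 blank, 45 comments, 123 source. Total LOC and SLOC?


Total LOC = blank + comment + code
Total LOC = 19 + 45 + 123 = 187
SLOC (source only) = code = 123

Total LOC: 187, SLOC: 123


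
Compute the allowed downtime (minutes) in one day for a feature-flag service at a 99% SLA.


Formula: allowed downtime = period * (100 - SLA) / 100
Period (day) = 1440 minutes
Unavailability fraction = (100 - 99.0) / 100
Allowed downtime = 1440 * (100 - 99.0) / 100
Allowed downtime = 14.4 minutes

14.4 minutes


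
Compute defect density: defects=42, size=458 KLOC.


Defect density = defects / KLOC
Defect density = 42 / 458
Defect density = 0.092 defects/KLOC

0.092 defects/KLOC


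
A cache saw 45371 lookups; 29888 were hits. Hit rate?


Formula: hit rate = hits / (hits + misses) * 100
hit rate = 29888 / (29888 + 15483) * 100
hit rate = 29888 / 45371 * 100
hit rate = 65.87%

65.87%


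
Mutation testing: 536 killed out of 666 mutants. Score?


Mutation score = killed / total * 100
Mutation score = 536 / 666 * 100
Mutation score = 80.48%

80.48%


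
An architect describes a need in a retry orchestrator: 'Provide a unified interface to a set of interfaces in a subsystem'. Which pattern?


This matches the Facade pattern

Facade


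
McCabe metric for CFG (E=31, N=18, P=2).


Formula: V(G) = E - N + 2P
V(G) = 31 - 18 + 2*2
V(G) = 13 + 4
V(G) = 17

17


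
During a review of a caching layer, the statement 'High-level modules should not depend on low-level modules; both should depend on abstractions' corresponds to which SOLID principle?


This describes the Dependency Inversion Principle (DIP)

Dependency Inversion Principle (DIP)


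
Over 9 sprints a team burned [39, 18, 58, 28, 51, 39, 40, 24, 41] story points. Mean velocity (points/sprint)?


Formula: Avg velocity = Total points / Number of sprints
Points: [39, 18, 58, 28, 51, 39, 40, 24, 41]
Sum = 39 + 18 + 58 + 28 + 51 + 39 + 40 + 24 + 41 = 338
Avg velocity = 338 / 9 = 37.56 points/sprint

37.56 points/sprint


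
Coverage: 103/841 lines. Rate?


Coverage = covered / total * 100
Coverage = 103 / 841 * 100
Coverage = 12.25%

12.25%


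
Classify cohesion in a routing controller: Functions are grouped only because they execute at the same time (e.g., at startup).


Reasoning: Related by timing only
Type: Temporal cohesion

Temporal cohesion


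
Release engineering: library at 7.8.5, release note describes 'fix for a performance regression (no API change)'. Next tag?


Current: 7.8.5
Change category: 'fix for a performance regression (no API change)' → patch bump
SemVer rule: patch bump → increment PATCH (MAJOR and MINOR unchanged)
New: 7.8.6

7.8.6


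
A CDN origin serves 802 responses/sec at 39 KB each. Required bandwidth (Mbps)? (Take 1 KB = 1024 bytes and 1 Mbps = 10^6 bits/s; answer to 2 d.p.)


Formula: Mbps = payload_bytes * RPS * 8 / 1e6
Payload per request = 39 KB = 39 * 1024 = 39936 bytes
Total bytes/sec = 39936 * 802 = 32028672
Total bits/sec = 32028672 * 8 = 256229376
Mbps = 256229376 / 1e6 = 256.23

256.23 Mbps


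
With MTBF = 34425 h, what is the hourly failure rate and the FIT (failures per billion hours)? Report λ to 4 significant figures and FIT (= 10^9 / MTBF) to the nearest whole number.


Formula: λ = 1 / MTBF; FIT = λ × 1e9 = 1e9 / MTBF
λ = 1 / 34425 ≈ 2.905e-05 failures/hour
FIT = 1e9 / 34425 ≈ 29049 failures per 1e9 hours (nearest whole number)

λ = 2.905e-05 /h, FIT = 29049


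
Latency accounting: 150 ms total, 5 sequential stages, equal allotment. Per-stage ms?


Formula: per_stage = total_budget / stages
per_stage = 150 / 5
per_stage = 30.0 ms

30.0 ms


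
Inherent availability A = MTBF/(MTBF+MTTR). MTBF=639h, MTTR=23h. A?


Availability = MTBF / (MTBF + MTTR)
Availability = 639 / (639 + 23)
Availability = 639 / 662
Availability = 96.5257%

96.5257%
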